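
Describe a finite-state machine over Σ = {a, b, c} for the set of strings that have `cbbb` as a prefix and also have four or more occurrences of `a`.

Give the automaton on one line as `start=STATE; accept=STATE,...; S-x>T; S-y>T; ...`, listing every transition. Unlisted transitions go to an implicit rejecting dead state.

Handle the two conditions separately and then intersect. One (6 states) tracks whether the input so far still matches the prefix `cbbb`; the other (6 states) tracks the count of `a`s, saturating at 5. Each combined state is a pair, one component from each; accept when both components accept. Equivalent product states are then merged.
A 10-state machine:
        a   b   c  
>  q0   q1  q1  q2 
   q1   q1  q1  q1 
   q2   q1  q3  q1 
   q3   q1  q4  q1 
   q4   q1  q5  q1 
   q5   q6  q5  q5 
   q6   q7  q6  q6 
   q7   q8  q7  q7 
   q8   q9  q8  q8 
 * q9   q9  q9  q9 
(> = start, * = accepting)

start=q0; accept=q9; q0-a>q1; q0-b>q1; q0-c>q2; q1-a>q1; q1-b>q1; q1-c>q1; q2-a>q1; q2-b>q3; q2-c>q1; q3-a>q1; q3-b>q4; q3-c>q1; q4-a>q1; q4-b>q5; q4-c>q1; q5-a>q6; q5-b>q5; q5-c>q5; q6-a>q7; q6-b>q6; q6-c>q6; q7-a>q8; q7-b>q7; q7-c>q7; q8-a>q9; q8-b>q8; q8-c>q8; q9-a>q9; q9-b>q9; q9-c>q9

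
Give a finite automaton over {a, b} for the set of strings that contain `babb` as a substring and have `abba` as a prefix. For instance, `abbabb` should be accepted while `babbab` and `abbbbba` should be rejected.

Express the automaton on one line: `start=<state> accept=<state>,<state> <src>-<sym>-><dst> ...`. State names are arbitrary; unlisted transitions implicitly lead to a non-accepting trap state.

Handle the two conditions separately and then intersect. The first has 5 states tracking whether and how much of `babb` has been seen; the second has 6 states tracking whether the input so far still matches the prefix `abba`. A product state is a pair (one from each), accepting exactly when both do. After merging equivalent states the machine shrinks.
A 10-state machine:
        a   b  
>  s0   s1  s2 
   s1   s2  s3 
   s2   s2  s2 
   s3   s2  s4 
   s4   s5  s2 
   s5   s6  s7 
   s6   s6  s8 
   s7   s5  s9 
   s8   s5  s8 
 * s9   s9  s9 
(> = start, * = accepting)

start=s0 accept=s9 s0-a->s1 s0-b->s2 s1-a->s2 s1-b->s3 s2-a->s2 s2-b->s2 s3-a->s2 s3-b->s4 s4-a->s5 s4-b->s2 s5-a->s6 s5-b->s7 s6-a->s6 s6-b->s8 s7-a->s5 s7-b->s9 s8-a->s5 s8-b->s8 s9-a->s9 s9-b->s9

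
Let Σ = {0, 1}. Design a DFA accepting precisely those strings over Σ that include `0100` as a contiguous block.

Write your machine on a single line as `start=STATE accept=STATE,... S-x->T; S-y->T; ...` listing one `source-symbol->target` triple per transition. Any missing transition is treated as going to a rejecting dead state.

States q0..q3 record the length of the longest prefix of `0100` that matches the current input suffix. Reaching q4 means `0100` has been seen, and we stay there forever. Accept from q4.
5 states suffice.
        0   1  
>  q0   q1  q0 
   q1   q1  q2 
   q2   q3  q0 
   q3   q4  q2 
 * q4   q4  q4 
(> = start, * = accepting)

start=q0; accept=q4; q0-0->q1; q0-1->q0; q1-0->q1; q1-1->q2; q2-0->q3; q2-1->q0; q3-0->q4; q3-1->q2; q4-0->q4; q4-1->q4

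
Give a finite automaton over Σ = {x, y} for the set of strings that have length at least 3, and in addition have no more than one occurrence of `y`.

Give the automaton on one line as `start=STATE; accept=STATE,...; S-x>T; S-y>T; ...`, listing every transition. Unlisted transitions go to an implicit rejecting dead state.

start=S0; accept=S6,S7; S0-x>S1; S0-y>S2; S1-x>S3; S1-y>S4; S2-x>S4; S2-y>S5; S3-x>S6; S3-y>S7; S4-x>S7; S4-y>S5; S5-x>S5; S5-y>S5; S6-x>S6; S6-y>S7; S7-x>S7; S7-y>S5

Run two small machines in parallel and take their product. The first has 5 states tracking the input length, saturating at 4; the second has 3 states tracking the count of `y`s, saturating at 2. A product state is a pair (one from each), accepting exactly when both do. Equivalent product states are then merged.
With 8 states:
        x   y  
>  S0   S1  S2 
   S1   S3  S4 
   S2   S4  S5 
   S3   S6  S7 
   S4   S7  S5 
   S5   S5  S5 
 * S6   S6  S7 
 * S7   S7  S5 
(> = start, * = accepting)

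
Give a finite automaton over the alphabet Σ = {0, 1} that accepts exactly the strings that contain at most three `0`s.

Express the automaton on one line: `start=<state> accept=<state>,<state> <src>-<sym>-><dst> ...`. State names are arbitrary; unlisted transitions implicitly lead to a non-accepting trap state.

Only the number of `0`s matters, and only up to 4. Make a chain A → B → C → D → E advanced by each `0` (with E absorbing); every other symbol self-loops. The accepting set is {A, B, C, D}.
With 5 states:
       0  1 
>* A   B  A 
 * B   C  B 
 * C   D  C 
 * D   E  D 
   E   E  E 
(> = start, * = accepting)

start=A accept=A,B,C,D A-0->B A-1->A B-0->C B-1->B C-0->D C-1->C D-0->E D-1->D E-0->E E-1->E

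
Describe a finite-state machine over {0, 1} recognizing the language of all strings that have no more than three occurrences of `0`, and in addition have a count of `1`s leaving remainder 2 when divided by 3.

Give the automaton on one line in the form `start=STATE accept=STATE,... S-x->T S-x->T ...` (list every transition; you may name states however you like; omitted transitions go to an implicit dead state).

Run two small machines in parallel and take their product. The first has 5 states tracking the count of `0`s, saturating at 4; the second has 3 states tracking the count of `1`s modulo 3. A product state is a pair (one from each), accepting exactly when both do.
15 states suffice.
          0    1  
>  s0     s1   s2 
   s1     s3   s4 
   s2     s4   s5 
   s3     s6   s7 
   s4     s7   s8 
 * s5     s8   s0 
   s6     s9  s10 
   s7    s10  s11 
 * s8    s11   s1 
   s9     s9  s12 
   s10   s12  s13 
 * s11   s13   s3 
   s12   s12  s14 
 * s13   s14   s6 
   s14   s14   s9 
(> = start, * = accepting)

start=s0 accept=s5,s8,s11,s13 s0-0->s1 s0-1->s2 s1-0->s3 s1-1->s4 s2-0->s4 s2-1->s5 s3-0->s6 s3-1->s7 s4-0->s7 s4-1->s8 s5-0->s8 s5-1->s0 s6-0->s9 s6-1->s10 s7-0->s10 s7-1->s11 s8-0->s11 s8-1->s1 s9-0->s9 s9-1->s12 s10-0->s12 s10-1->s13 s11-0->s13 s11-1->s3 s12-0->s12 s12-1->s14 s13-0->s14 s13-1->s6 s14-0->s14 s14-1->s9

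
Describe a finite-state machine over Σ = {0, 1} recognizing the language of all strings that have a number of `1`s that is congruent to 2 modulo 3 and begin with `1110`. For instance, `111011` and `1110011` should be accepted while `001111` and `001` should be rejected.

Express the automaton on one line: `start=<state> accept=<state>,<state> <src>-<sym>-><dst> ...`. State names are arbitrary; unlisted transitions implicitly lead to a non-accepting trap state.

Handle the two conditions separately and then intersect. One (3 states) tracks the count of `1`s modulo 3; the other (6 states) tracks whether the input so far still matches the prefix `1110`. Each combined state is a pair, one component from each; accept when both components accept. Minimizing collapses redundant product states.
An 8-state machine:
       0  1 
>  A   B  C 
   B   B  B 
   C   B  D 
   D   B  E 
   E   F  B 
   F   F  G 
   G   G  H 
 * H   H  F 
(> = start, * = accepting)

start=A accept=H A-0->B A-1->C B-0->B B-1->B C-0->B C-1->D D-0->B D-1->E E-0->F E-1->B F-0->F F-1->G G-0->G G-1->H H-0->H H-1->F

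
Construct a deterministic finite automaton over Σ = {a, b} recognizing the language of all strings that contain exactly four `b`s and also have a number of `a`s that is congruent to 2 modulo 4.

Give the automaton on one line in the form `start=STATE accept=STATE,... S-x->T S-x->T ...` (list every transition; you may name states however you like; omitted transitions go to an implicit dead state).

start=s0 accept=s19 s0-a->s1 s0-b->s2 s1-a->s3 s1-b->s4 s2-a->s4 s2-b->s5 s3-a->s6 s3-b->s7 s4-a->s7 s4-b->s8 s5-a->s8 s5-b->s9 s6-a->s0 s6-b->s10 s7-a->s10 s7-b->s11 s8-a->s11 s8-b->s12 s9-a->s12 s9-b->s13 s10-a->s2 s10-b->s14 s11-a->s14 s11-b->s15 s12-a->s15 s12-b->s16 s13-a->s16 s13-b->s17 s14-a->s5 s14-b->s18 s15-a->s18 s15-b->s19 s16-a->s19 s16-b->s17 s17-a->s17 s17-b->s17 s18-a->s9 s18-b->s20 s19-a->s20 s19-b->s17 s20-a->s13 s20-b->s17

Run two small machines in parallel and take their product. One (6 states) tracks the count of `b`s, saturating at 5; the other (4 states) tracks the count of `a`s modulo 4. Each combined state is a pair, one component from each; accept when both components accept. After merging equivalent states the machine shrinks.
A 21-state machine:
          a    b  
>  s0     s1   s2 
   s1     s3   s4 
   s2     s4   s5 
   s3     s6   s7 
   s4     s7   s8 
   s5     s8   s9 
   s6     s0  s10 
   s7    s10  s11 
   s8    s11  s12 
   s9    s12  s13 
   s10    s2  s14 
   s11   s14  s15 
   s12   s15  s16 
   s13   s16  s17 
   s14    s5  s18 
   s15   s18  s19 
   s16   s19  s17 
   s17   s17  s17 
   s18    s9  s20 
 * s19   s20  s17 
   s20   s13  s17 
(> = start, * = accepting)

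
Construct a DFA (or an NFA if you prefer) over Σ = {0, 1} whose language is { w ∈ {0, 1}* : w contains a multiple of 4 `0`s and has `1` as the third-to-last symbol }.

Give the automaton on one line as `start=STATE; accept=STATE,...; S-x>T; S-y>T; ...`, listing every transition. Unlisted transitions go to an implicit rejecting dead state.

Handle the two conditions separately and then intersect. The first has 4 states tracking the count of `0`s modulo 4; the second has 15 states tracking the last 3 symbols read. A product state is a pair (one from each), accepting exactly when both do. Equivalent product states are then merged.
15 states suffice.
          0    1  
>  q0     q1   q2 
   q1     q3   q1 
   q2     q1   q4 
   q3     q5   q6 
   q4     q1   q7 
   q5     q0   q8 
   q6     q9   q6 
 * q7     q1   q7 
   q8    q10  q11 
   q9    q12   q8 
   q10    q1  q13 
   q11   q14  q11 
 * q12    q1   q2 
 * q13    q1   q4 
 * q14    q1  q13 
(> = start, * = accepting)

start=q0; accept=q7,q12,q13,q14; q0-0>q1; q0-1>q2; q1-0>q3; q1-1>q1; q2-0>q1; q2-1>q4; q3-0>q5; q3-1>q6; q4-0>q1; q4-1>q7; q5-0>q0; q5-1>q8; q6-0>q9; q6-1>q6; q7-0>q1; q7-1>q7; q8-0>q10; q8-1>q11; q9-0>q12; q9-1>q8; q10-0>q1; q10-1>q13; q11-0>q14; q11-1>q11; q12-0>q1; q12-1>q2; q13-0>q1; q13-1>q4; q14-0>q1; q14-1>q13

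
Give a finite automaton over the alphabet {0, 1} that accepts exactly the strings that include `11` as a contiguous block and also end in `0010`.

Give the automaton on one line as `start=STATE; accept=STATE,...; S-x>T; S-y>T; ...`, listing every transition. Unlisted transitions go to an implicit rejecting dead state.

start=S0; accept=S6; S0-0>S0; S0-1>S1; S1-0>S0; S1-1>S2; S2-0>S3; S2-1>S2; S3-0>S4; S3-1>S2; S4-0>S4; S4-1>S5; S5-0>S6; S5-1>S2; S6-0>S4; S6-1>S2

Handle the two conditions separately and then intersect. The first has 3 states tracking whether and how much of `11` has been seen; the second has 5 states tracking how much of the suffix `0010` has currently been matched. A product state is a pair (one from each), accepting exactly when both do. Equivalent product states are then merged.
        0   1  
>  S0   S0  S1 
   S1   S0  S2 
   S2   S3  S2 
   S3   S4  S2 
   S4   S4  S5 
   S5   S6  S2 
 * S6   S4  S2 
(> = start, * = accepting)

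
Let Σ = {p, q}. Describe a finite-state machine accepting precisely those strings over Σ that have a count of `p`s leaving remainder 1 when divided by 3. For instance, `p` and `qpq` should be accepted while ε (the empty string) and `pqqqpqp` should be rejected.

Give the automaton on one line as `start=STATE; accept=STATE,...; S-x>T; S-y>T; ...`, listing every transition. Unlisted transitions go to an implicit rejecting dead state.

Keep the running count of `p`s modulo 3: each `p` advances along the cycle s0 → s1 → s2 → s0 while other symbols loop. Accept at s1.
3 states suffice.
        p   q  
>  s0   s1  s0 
 * s1   s2  s1 
   s2   s0  s2 
(> = start, * = accepting)

start=s0; accept=s1; s0-p>s1; s0-q>s0; s1-p>s2; s1-q>s1; s2-p>s0; s2-q>s2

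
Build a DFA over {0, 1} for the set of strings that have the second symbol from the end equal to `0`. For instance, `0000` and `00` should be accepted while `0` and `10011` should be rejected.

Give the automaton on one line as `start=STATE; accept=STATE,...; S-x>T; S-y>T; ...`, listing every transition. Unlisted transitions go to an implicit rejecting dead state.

Because acceptance depends on a position counted from the end, the machine has to buffer the most recent 2 symbols. Make each state the string of the last up-to-2 symbols read; on input `x` shift the window left and append `x`. Accept when the buffered window has length 2 and begins with `0`.
        0   1  
>  S0   S1  S2 
   S1   S3  S4 
   S2   S5  S6 
 * S3   S3  S4 
 * S4   S5  S6 
   S5   S3  S4 
   S6   S5  S6 
(> = start, * = accepting)

start=S0; accept=S3,S4; S0-0>S1; S0-1>S2; S1-0>S3; S1-1>S4; S2-0>S5; S2-1>S6; S3-0>S3; S3-1>S4; S4-0>S5; S4-1>S6; S5-0>S3; S5-1>S4; S6-0>S5; S6-1>S6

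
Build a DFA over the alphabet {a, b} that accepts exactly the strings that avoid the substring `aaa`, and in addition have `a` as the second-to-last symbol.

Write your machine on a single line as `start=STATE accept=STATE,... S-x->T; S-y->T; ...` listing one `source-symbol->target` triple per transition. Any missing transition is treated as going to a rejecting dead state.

Handle the two conditions separately and then intersect. One (4 states) tracks partial matches of the forbidden pattern `aaa`; the other (7 states) tracks the last 2 symbols read. Each combined state is a pair, one component from each; accept when both components accept. Equivalent product states are then merged.
5 states suffice.
        a   b  
>  q0   q1  q0 
   q1   q2  q3 
 * q2   q4  q3 
 * q3   q1  q0 
   q4   q4  q4 
(> = start, * = accepting)

start=q0; accept=q2,q3; q0-a->q1; q0-b->q0; q1-a->q2; q1-b->q3; q2-a->q4; q2-b->q3; q3-a->q1; q3-b->q0; q4-a->q4; q4-b->q4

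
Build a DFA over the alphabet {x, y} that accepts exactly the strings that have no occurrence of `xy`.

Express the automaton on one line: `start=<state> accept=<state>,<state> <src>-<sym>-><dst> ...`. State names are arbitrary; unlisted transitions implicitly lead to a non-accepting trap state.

start=q0 accept=q0,q1 q0-x->q1 q0-y->q0 q1-x->q1 q1-y->q2 q2-x->q2 q2-y->q2

Track partial matches of the forbidden pattern `xy`. State q2 is a dead state reached once `xy` has occurred; every other state accepts. q0 means no part of `xy` is currently matched.
With 3 states:
        x   y  
>* q0   q1  q0 
 * q1   q1  q2 
   q2   q2  q2 
(> = start, * = accepting)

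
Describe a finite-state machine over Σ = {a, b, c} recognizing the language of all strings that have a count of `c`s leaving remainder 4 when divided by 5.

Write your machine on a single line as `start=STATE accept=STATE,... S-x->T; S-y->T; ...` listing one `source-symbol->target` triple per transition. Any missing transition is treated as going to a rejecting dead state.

start=q0; accept=q4; q0-a->q0; q0-b->q0; q0-c->q1; q1-a->q1; q1-b->q1; q1-c->q2; q2-a->q2; q2-b->q2; q2-c->q3; q3-a->q3; q3-b->q3; q3-c->q4; q4-a->q4; q4-b->q4; q4-c->q0

The only thing that matters is how many `c`s have appeared, reduced mod 5. Use one state per residue: q0 for 0, …, q4 for 4. Reading `c` moves to the next residue; anything else stays put. q4 is accepting.
A 5-state machine:
        a   b   c  
>  q0   q0  q0  q1 
   q1   q1  q1  q2 
   q2   q2  q2  q3 
   q3   q3  q3  q4 
 * q4   q4  q4  q0 
(> = start, * = accepting)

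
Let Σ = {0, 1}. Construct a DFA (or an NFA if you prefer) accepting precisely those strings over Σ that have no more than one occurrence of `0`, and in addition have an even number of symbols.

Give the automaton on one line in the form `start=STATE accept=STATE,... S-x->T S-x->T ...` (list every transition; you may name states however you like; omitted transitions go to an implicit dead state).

Build one automaton per condition and run them in lockstep. The first has 3 states tracking the count of `0`s, saturating at 2; the second has 2 states tracking the input length modulo 2. A product state is a pair (one from each), accepting exactly when both do.
        0   1  
>* S0   S1  S2 
   S1   S3  S4 
   S2   S4  S0 
   S3   S5  S5 
 * S4   S5  S1 
   S5   S3  S3 
(> = start, * = accepting)

start=S0 accept=S0,S4 S0-0->S1 S0-1->S2 S1-0->S3 S1-1->S4 S2-0->S4 S2-1->S0 S3-0->S5 S3-1->S5 S4-0->S5 S4-1->S1 S5-0->S3 S5-1->S3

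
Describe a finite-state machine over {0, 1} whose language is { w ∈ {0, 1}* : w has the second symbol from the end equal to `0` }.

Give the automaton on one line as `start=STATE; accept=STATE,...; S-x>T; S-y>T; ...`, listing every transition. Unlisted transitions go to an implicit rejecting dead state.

Because acceptance depends on a position counted from the end, the machine has to buffer the most recent 2 symbols. Make each state the string of the last up-to-2 symbols read; on input `x` shift the window left and append `x`. Accept when the buffered window has length 2 and begins with `0`.
A 7-state machine:
        0   1  
>  q0   q1  q2 
   q1   q3  q4 
   q2   q5  q6 
 * q3   q3  q4 
 * q4   q5  q6 
   q5   q3  q4 
   q6   q5  q6 
(> = start, * = accepting)

start=q0; accept=q3,q4; q0-0>q1; q0-1>q2; q1-0>q3; q1-1>q4; q2-0>q5; q2-1>q6; q3-0>q3; q3-1>q4; q4-0>q5; q4-1>q6; q5-0>q3; q5-1>q4; q6-0>q5; q6-1>q6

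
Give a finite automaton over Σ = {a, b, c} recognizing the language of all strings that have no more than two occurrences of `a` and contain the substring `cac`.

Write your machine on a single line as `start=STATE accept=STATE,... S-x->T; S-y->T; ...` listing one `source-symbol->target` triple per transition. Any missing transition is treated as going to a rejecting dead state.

Build one automaton per condition and run them in lockstep. One (4 states) tracks the count of `a`s, saturating at 3; the other (4 states) tracks whether and how much of `cac` has been seen. Each combined state is a pair, one component from each; accept when both components accept.
With 14 states:
          a    b    c  
>  s0     s1   s0   s2 
   s1     s3   s1   s4 
   s2     s5   s0   s2 
   s3     s6   s3   s7 
   s4     s8   s1   s4 
   s5     s3   s1   s9 
   s6     s6   s6  s10 
   s7    s11   s3   s7 
   s8     s6   s3  s12 
 * s9    s12   s9   s9 
   s10   s11   s6  s10 
   s11    s6   s6  s13 
 * s12   s13  s12  s12 
   s13   s13  s13  s13 
(> = start, * = accepting)

start=s0; accept=s9,s12; s0-a->s1; s0-b->s0; s0-c->s2; s1-a->s3; s1-b->s1; s1-c->s4; s2-a->s5; s2-b->s0; s2-c->s2; s3-a->s6; s3-b->s3; s3-c->s7; s4-a->s8; s4-b->s1; s4-c->s4; s5-a->s3; s5-b->s1; s5-c->s9; s6-a->s6; s6-b->s6; s6-c->s10; s7-a->s11; s7-b->s3; s7-c->s7; s8-a->s6; s8-b->s3; s8-c->s12; s9-a->s12; s9-b->s9; s9-c->s9; s10-a->s11; s10-b->s6; s10-c->s10; s11-a->s6; s11-b->s6; s11-c->s13; s12-a->s13; s12-b->s12; s12-c->s12; s13-a->s13; s13-b->s13; s13-c->s13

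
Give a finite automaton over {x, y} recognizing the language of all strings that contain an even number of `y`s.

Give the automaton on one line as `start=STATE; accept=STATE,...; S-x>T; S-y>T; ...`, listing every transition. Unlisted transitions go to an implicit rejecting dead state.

Keep the running count of `y`s modulo 2: each `y` advances along the cycle A → B → A while other symbols loop. Accept at A.
2 states suffice.
       x  y 
>* A   A  B 
   B   B  A 
(> = start, * = accepting)

start=A; accept=A; A-x>A; A-y>B; B-x>B; B-y>A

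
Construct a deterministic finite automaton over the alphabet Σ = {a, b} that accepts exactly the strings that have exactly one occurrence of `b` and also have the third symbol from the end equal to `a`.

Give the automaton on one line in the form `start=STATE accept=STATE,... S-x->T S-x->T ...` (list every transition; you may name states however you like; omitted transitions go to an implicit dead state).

Handle the two conditions separately and then intersect. The first has 3 states tracking the count of `b`s, saturating at 2; the second has 15 states tracking the last 3 symbols read. A product state is a pair (one from each), accepting exactly when both do.
          a    b  
>  q0     q1   q2 
   q1     q3   q4 
   q2     q5   q6 
   q3     q7   q8 
   q4     q9  q10 
   q5    q11  q12 
   q6    q13  q14 
   q7     q7   q8 
 * q8     q9  q10 
 * q9    q11  q12 
   q10   q13  q14 
   q11   q15  q16 
   q12   q17  q10 
   q13   q18  q12 
   q14   q13  q14 
 * q15   q15  q16 
   q16   q17  q10 
   q17   q18  q12 
   q18   q19  q16 
   q19   q19  q16 
(> = start, * = accepting)

start=q0 accept=q8,q9,q15 q0-a->q1 q0-b->q2 q1-a->q3 q1-b->q4 q2-a->q5 q2-b->q6 q3-a->q7 q3-b->q8 q4-a->q9 q4-b->q10 q5-a->q11 q5-b->q12 q6-a->q13 q6-b->q14 q7-a->q7 q7-b->q8 q8-a->q9 q8-b->q10 q9-a->q11 q9-b->q12 q10-a->q13 q10-b->q14 q11-a->q15 q11-b->q16 q12-a->q17 q12-b->q10 q13-a->q18 q13-b->q12 q14-a->q13 q14-b->q14 q15-a->q15 q15-b->q16 q16-a->q17 q16-b->q10 q17-a->q18 q17-b->q12 q18-a->q19 q18-b->q16 q19-a->q19 q19-b->q16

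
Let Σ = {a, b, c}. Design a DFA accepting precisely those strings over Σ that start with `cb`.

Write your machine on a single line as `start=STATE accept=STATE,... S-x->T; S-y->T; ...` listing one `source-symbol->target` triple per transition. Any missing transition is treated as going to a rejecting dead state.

start=q0; accept=q2; q0-a->q3; q0-b->q3; q0-c->q1; q1-a->q3; q1-b->q2; q1-c->q3; q2-a->q2; q2-b->q2; q2-c->q2; q3-a->q3; q3-b->q3; q3-c->q3

Check the first 2 symbols one by one: q0 through q1 record how many have matched `cb` so far; any wrong symbol goes to the dead state q3. After all 2 match we enter the accepting sink q2.
4 states suffice.
        a   b   c  
>  q0   q3  q3  q1 
   q1   q3  q2  q3 
 * q2   q2  q2  q2 
   q3   q3  q3  q3 
(> = start, * = accepting)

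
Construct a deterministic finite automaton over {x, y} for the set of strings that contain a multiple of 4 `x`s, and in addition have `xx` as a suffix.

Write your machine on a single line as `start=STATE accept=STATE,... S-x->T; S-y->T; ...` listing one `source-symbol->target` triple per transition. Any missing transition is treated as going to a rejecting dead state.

Run two small machines in parallel and take their product. One (4 states) tracks the count of `x`s modulo 4; the other (3 states) tracks how much of the suffix `xx` has currently been matched. Each combined state is a pair, one component from each; accept when both components accept. Equivalent product states are then merged.
With 6 states:
        x   y  
>  q0   q1  q0 
   q1   q2  q1 
   q2   q3  q2 
   q3   q4  q5 
 * q4   q1  q0 
   q5   q0  q5 
(> = start, * = accepting)

start=q0; accept=q4; q0-x->q1; q0-y->q0; q1-x->q2; q1-y->q1; q2-x->q3; q2-y->q2; q3-x->q4; q3-y->q5; q4-x->q1; q4-y->q0; q5-x->q0; q5-y->q5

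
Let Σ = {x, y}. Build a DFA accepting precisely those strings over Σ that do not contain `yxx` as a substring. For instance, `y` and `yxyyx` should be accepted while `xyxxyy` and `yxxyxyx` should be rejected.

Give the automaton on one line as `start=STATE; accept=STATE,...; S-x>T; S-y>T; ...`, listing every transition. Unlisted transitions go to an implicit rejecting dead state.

start=A; accept=A,B,C; A-x>A; A-y>B; B-x>C; B-y>B; C-x>D; C-y>B; D-x>D; D-y>D

This is the complement of 'contains `yxx`'. Use the same substring-matching states — A through D holding how much of `yxx` has just been matched — but flip the accepting set: everything except the trap D accepts.
A 4-state machine:
       x  y 
>* A   A  B 
 * B   C  B 
 * C   D  B 
   D   D  D 
(> = start, * = accepting)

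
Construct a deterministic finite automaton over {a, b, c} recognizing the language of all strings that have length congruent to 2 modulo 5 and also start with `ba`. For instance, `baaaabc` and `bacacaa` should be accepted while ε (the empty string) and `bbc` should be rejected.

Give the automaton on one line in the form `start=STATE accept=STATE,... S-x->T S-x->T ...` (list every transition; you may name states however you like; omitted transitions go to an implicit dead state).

start=q0 accept=q4 q0-a->q1 q0-b->q2 q0-c->q1 q1-a->q3 q1-b->q3 q1-c->q3 q2-a->q4 q2-b->q3 q2-c->q3 q3-a->q5 q3-b->q5 q3-c->q5 q4-a->q6 q4-b->q6 q4-c->q6 q5-a->q7 q5-b->q7 q5-c->q7 q6-a->q8 q6-b->q8 q6-c->q8 q7-a->q9 q7-b->q9 q7-c->q9 q8-a->q10 q8-b->q10 q8-c->q10 q9-a->q1 q9-b->q1 q9-c->q1 q10-a->q11 q10-b->q11 q10-c->q11 q11-a->q4 q11-b->q4 q11-c->q4

Handle the two conditions separately and then intersect. The first has 5 states tracking the input length modulo 5; the second has 4 states tracking whether the input so far still matches the prefix `ba`. A product state is a pair (one from each), accepting exactly when both do.
          a    b    c  
>  q0     q1   q2   q1 
   q1     q3   q3   q3 
   q2     q4   q3   q3 
   q3     q5   q5   q5 
 * q4     q6   q6   q6 
   q5     q7   q7   q7 
   q6     q8   q8   q8 
   q7     q9   q9   q9 
   q8    q10  q10  q10 
   q9     q1   q1   q1 
   q10   q11  q11  q11 
   q11    q4   q4   q4 
(> = start, * = accepting)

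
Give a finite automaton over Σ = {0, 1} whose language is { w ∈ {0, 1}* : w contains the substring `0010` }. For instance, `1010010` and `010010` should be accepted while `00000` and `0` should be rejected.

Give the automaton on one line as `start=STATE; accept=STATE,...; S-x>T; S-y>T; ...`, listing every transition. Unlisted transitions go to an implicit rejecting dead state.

start=q0; accept=q4; q0-0>q1; q0-1>q0; q1-0>q2; q1-1>q0; q2-0>q2; q2-1>q3; q3-0>q4; q3-1>q0; q4-0>q4; q4-1>q4

States q0..q3 record the length of the longest prefix of `0010` that matches the current input suffix. Reaching q4 means `0010` has been seen, and we stay there forever. Accept from q4.
A 5-state machine:
        0   1  
>  q0   q1  q0 
   q1   q2  q0 
   q2   q2  q3 
   q3   q4  q0 
 * q4   q4  q4 
(> = start, * = accepting)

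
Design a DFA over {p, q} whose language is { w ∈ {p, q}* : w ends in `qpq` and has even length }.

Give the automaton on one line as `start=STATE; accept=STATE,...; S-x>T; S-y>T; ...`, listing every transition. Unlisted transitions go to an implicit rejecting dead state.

Run two small machines in parallel and take their product. One (4 states) tracks how much of the suffix `qpq` has currently been matched; the other (2 states) tracks the input length modulo 2. Each combined state is a pair, one component from each; accept when both components accept.
8 states suffice.
       p  q 
>  A   B  C 
   B   A  D 
   C   E  D 
   D   F  C 
   E   B  G 
   F   A  H 
   G   E  D 
 * H   F  C 
(> = start, * = accepting)

start=A; accept=H; A-p>B; A-q>C; B-p>A; B-q>D; C-p>E; C-q>D; D-p>F; D-q>C; E-p>B; E-q>G; F-p>A; F-q>H; G-p>E; G-q>D; H-p>F; H-q>C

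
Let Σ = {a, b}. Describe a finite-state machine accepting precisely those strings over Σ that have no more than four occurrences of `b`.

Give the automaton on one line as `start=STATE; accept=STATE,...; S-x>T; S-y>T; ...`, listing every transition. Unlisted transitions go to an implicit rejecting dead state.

Count `b`s, saturating at 5: states S0 through S4 mean 0 through 4 `b`s seen; S5 means more than 4. Each `b` increments (capped at S5); other symbols loop. Accept from {S0, S1, S2, S3, S4}.
A 6-state machine:
        a   b  
>* S0   S0  S1 
 * S1   S1  S2 
 * S2   S2  S3 
 * S3   S3  S4 
 * S4   S4  S5 
   S5   S5  S5 
(> = start, * = accepting)

start=S0; accept=S0,S1,S2,S3,S4; S0-a>S0; S0-b>S1; S1-a>S1; S1-b>S2; S2-a>S2; S2-b>S3; S3-a>S3; S3-b>S4; S4-a>S4; S4-b>S5; S5-a>S5; S5-b>S5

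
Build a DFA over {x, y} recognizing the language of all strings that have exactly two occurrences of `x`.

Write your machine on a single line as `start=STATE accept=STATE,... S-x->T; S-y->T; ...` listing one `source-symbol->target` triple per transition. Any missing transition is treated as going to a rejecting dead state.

Count `x`s, saturating at 3: states q0 through q2 mean 0 through 2 `x`s seen; q3 means more than 2. Each `x` increments (capped at q3); other symbols loop. Accept from {q2}.
With 4 states:
        x   y  
>  q0   q1  q0 
   q1   q2  q1 
 * q2   q3  q2 
   q3   q3  q3 
(> = start, * = accepting)

start=q0; accept=q2; q0-x->q1; q0-y->q0; q1-x->q2; q1-y->q1; q2-x->q3; q2-y->q2; q3-x->q3; q3-y->q3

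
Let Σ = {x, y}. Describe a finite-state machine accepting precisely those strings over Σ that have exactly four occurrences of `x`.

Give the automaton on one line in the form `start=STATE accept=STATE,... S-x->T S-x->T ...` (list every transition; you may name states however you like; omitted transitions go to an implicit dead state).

start=A accept=E A-x->B A-y->A B-x->C B-y->B C-x->D C-y->C D-x->E D-y->D E-x->F E-y->E F-x->F F-y->F

Count `x`s, saturating at 5: states A through E mean 0 through 4 `x`s seen; F means more than 4. Each `x` increments (capped at F); other symbols loop. Accept from {E}.
A 6-state machine:
       x  y 
>  A   B  A 
   B   C  B 
   C   D  C 
   D   E  D 
 * E   F  E 
   F   F  F 
(> = start, * = accepting)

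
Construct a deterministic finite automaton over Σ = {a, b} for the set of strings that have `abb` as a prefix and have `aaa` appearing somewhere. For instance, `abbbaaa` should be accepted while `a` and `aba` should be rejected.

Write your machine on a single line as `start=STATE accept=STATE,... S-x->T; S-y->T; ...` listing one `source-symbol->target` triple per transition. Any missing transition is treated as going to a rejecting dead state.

Handle the two conditions separately and then intersect. One (5 states) tracks whether the input so far still matches the prefix `abb`; the other (4 states) tracks whether and how much of `aaa` has been seen. Each combined state is a pair, one component from each; accept when both components accept.
11 states suffice.
          a    b  
>  q0     q1   q2 
   q1     q3   q4 
   q2     q5   q2 
   q3     q6   q2 
   q4     q5   q7 
   q5     q3   q2 
   q6     q6   q6 
   q7     q8   q7 
   q8     q9   q7 
   q9    q10   q7 
 * q10   q10  q10 
(> = start, * = accepting)

start=q0; accept=q10; q0-a->q1; q0-b->q2; q1-a->q3; q1-b->q4; q2-a->q5; q2-b->q2; q3-a->q6; q3-b->q2; q4-a->q5; q4-b->q7; q5-a->q3; q5-b->q2; q6-a->q6; q6-b->q6; q7-a->q8; q7-b->q7; q8-a->q9; q8-b->q7; q9-a->q10; q9-b->q7; q10-a->q10; q10-b->q10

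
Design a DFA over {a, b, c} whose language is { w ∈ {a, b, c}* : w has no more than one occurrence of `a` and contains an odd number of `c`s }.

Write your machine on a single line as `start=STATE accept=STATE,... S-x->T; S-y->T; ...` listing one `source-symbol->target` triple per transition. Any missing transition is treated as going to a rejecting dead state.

Run two small machines in parallel and take their product. The first has 3 states tracking the count of `a`s, saturating at 2; the second has 2 states tracking the count of `c`s modulo 2. A product state is a pair (one from each), accepting exactly when both do. Equivalent product states are then merged.
With 5 states:
        a   b   c  
>  q0   q1  q0  q2 
   q1   q3  q1  q4 
 * q2   q4  q2  q0 
   q3   q3  q3  q3 
 * q4   q3  q4  q1 
(> = start, * = accepting)

start=q0; accept=q2,q4; q0-a->q1; q0-b->q0; q0-c->q2; q1-a->q3; q1-b->q1; q1-c->q4; q2-a->q4; q2-b->q2; q2-c->q0; q3-a->q3; q3-b->q3; q3-c->q3; q4-a->q3; q4-b->q4; q4-c->q1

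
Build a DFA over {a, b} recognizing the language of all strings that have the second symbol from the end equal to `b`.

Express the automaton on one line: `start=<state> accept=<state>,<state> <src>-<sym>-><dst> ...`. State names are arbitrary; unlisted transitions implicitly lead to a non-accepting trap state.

start=S0 accept=S5,S6 S0-a->S1 S0-b->S2 S1-a->S3 S1-b->S4 S2-a->S5 S2-b->S6 S3-a->S3 S3-b->S4 S4-a->S5 S4-b->S6 S5-a->S3 S5-b->S4 S6-a->S5 S6-b->S6

Because acceptance depends on a position counted from the end, the machine has to buffer the most recent 2 symbols. Make each state the string of the last up-to-2 symbols read; on input `x` shift the window left and append `x`. Accept when the buffered window has length 2 and begins with `b`.
With 7 states:
        a   b  
>  S0   S1  S2 
   S1   S3  S4 
   S2   S5  S6 
   S3   S3  S4 
   S4   S5  S6 
 * S5   S3  S4 
 * S6   S5  S6 
(> = start, * = accepting)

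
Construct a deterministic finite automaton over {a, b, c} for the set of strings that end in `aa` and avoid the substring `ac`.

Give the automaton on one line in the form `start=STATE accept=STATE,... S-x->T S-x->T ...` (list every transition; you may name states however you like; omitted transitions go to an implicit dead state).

Handle the two conditions separately and then intersect. One (3 states) tracks how much of the suffix `aa` has currently been matched; the other (3 states) tracks partial matches of the forbidden pattern `ac`. Each combined state is a pair, one component from each; accept when both components accept.
6 states suffice.
        a   b   c  
>  q0   q1  q0  q0 
   q1   q2  q0  q3 
 * q2   q2  q0  q3 
   q3   q4  q3  q3 
   q4   q5  q3  q3 
   q5   q5  q3  q3 
(> = start, * = accepting)

start=q0 accept=q2 q0-a->q1 q0-b->q0 q0-c->q0 q1-a->q2 q1-b->q0 q1-c->q3 q2-a->q2 q2-b->q0 q2-c->q3 q3-a->q4 q3-b->q3 q3-c->q3 q4-a->q5 q4-b->q3 q4-c->q3 q5-a->q5 q5-b->q3 q5-c->q3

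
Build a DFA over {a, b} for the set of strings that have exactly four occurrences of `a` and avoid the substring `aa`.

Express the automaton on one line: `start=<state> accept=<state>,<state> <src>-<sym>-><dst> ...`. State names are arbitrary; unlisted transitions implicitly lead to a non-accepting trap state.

start=q0 accept=q8 q0-a->q1 q0-b->q0 q1-a->q2 q1-b->q3 q2-a->q2 q2-b->q2 q3-a->q4 q3-b->q3 q4-a->q2 q4-b->q5 q5-a->q6 q5-b->q5 q6-a->q2 q6-b->q7 q7-a->q8 q7-b->q7 q8-a->q2 q8-b->q8

Build one automaton per condition and run them in lockstep. The first has 6 states tracking the count of `a`s, saturating at 5; the second has 3 states tracking partial matches of the forbidden pattern `aa`. A product state is a pair (one from each), accepting exactly when both do. After merging equivalent states the machine shrinks.
        a   b  
>  q0   q1  q0 
   q1   q2  q3 
   q2   q2  q2 
   q3   q4  q3 
   q4   q2  q5 
   q5   q6  q5 
   q6   q2  q7 
   q7   q8  q7 
 * q8   q2  q8 
(> = start, * = accepting)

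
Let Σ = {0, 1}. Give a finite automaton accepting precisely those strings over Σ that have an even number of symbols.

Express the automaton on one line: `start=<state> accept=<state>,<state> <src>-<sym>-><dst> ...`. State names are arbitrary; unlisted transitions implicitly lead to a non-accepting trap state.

Only the length mod 2 matters, so use a 2-cycle: from any state, every input symbol moves to the next state, wrapping s1 back to s0. Mark s0 accepting.
With 2 states:
        0   1  
>* s0   s1  s1 
   s1   s0  s0 
(> = start, * = accepting)

start=s0 accept=s0 s0-0->s1 s0-1->s1 s1-0->s0 s1-1->s0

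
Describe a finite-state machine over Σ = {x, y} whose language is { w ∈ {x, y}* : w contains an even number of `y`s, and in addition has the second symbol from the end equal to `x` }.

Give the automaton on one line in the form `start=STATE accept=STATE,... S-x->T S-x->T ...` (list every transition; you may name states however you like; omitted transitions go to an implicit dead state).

start=S0 accept=S3,S5 S0-x->S1 S0-y->S2 S1-x->S3 S1-y->S2 S2-x->S4 S2-y->S0 S3-x->S3 S3-y->S2 S4-x->S4 S4-y->S5 S5-x->S1 S5-y->S2

Build one automaton per condition and run them in lockstep. One (2 states) tracks the count of `y`s modulo 2; the other (7 states) tracks the last 2 symbols read. Each combined state is a pair, one component from each; accept when both components accept. Equivalent product states are then merged.
        x   y  
>  S0   S1  S2 
   S1   S3  S2 
   S2   S4  S0 
 * S3   S3  S2 
   S4   S4  S5 
 * S5   S1  S2 
(> = start, * = accepting)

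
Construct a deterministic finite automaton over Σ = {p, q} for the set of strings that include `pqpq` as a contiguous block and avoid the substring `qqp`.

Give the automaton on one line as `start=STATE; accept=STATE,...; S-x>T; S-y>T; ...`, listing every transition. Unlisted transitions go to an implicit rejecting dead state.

Handle the two conditions separately and then intersect. One (5 states) tracks whether and how much of `pqpq` has been seen; the other (4 states) tracks partial matches of the forbidden pattern `qqp`. Each combined state is a pair, one component from each; accept when both components accept. Equivalent product states are then merged.
With 9 states:
       p  q 
>  A   B  C 
   B   B  D 
   C   B  E 
   D   F  E 
   E   E  E 
   F   B  G 
 * G   H  I 
 * H   H  G 
 * I   E  I 
(> = start, * = accepting)

start=A; accept=G,H,I; A-p>B; A-q>C; B-p>B; B-q>D; C-p>B; C-q>E; D-p>F; D-q>E; E-p>E; E-q>E; F-p>B; F-q>G; G-p>H; G-q>I; H-p>H; H-q>G; I-p>E; I-q>I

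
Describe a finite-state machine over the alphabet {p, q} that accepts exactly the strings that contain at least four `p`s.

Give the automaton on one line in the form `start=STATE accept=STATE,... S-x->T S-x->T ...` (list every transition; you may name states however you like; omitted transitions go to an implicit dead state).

start=A accept=E,F A-p->B A-q->A B-p->C B-q->B C-p->D C-q->C D-p->E D-q->D E-p->F E-q->E F-p->F F-q->F

Only the number of `p`s matters, and only up to 5. Make a chain A → B → C → D → E → F advanced by each `p` (with F absorbing); every other symbol self-loops. The accepting set is {E, F}.
6 states suffice.
       p  q 
>  A   B  A 
   B   C  B 
   C   D  C 
   D   E  D 
 * E   F  E 
 * F   F  F 
(> = start, * = accepting)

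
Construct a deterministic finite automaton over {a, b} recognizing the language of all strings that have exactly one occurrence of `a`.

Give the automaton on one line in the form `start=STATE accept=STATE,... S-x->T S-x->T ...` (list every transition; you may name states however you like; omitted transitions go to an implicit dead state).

start=q0 accept=q1 q0-a->q1 q0-b->q0 q1-a->q2 q1-b->q1 q2-a->q2 q2-b->q2

Only the number of `a`s matters, and only up to 2. Make a chain q0 → q1 → q2 advanced by each `a` (with q2 absorbing); every other symbol self-loops. The accepting set is {q1}.
3 states suffice.
        a   b  
>  q0   q1  q0 
 * q1   q2  q1 
   q2   q2  q2 
(> = start, * = accepting)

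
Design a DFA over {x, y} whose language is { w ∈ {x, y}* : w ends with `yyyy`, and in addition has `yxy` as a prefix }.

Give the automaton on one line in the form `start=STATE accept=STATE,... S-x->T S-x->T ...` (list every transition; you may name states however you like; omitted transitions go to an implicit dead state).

start=S0 accept=S8 S0-x->S1 S0-y->S2 S1-x->S1 S1-y->S1 S2-x->S3 S2-y->S1 S3-x->S1 S3-y->S4 S4-x->S5 S4-y->S6 S5-x->S5 S5-y->S4 S6-x->S5 S6-y->S7 S7-x->S5 S7-y->S8 S8-x->S5 S8-y->S8

Handle the two conditions separately and then intersect. One (5 states) tracks how much of the suffix `yyyy` has currently been matched; the other (5 states) tracks whether the input so far still matches the prefix `yxy`. Each combined state is a pair, one component from each; accept when both components accept. After merging equivalent states the machine shrinks.
        x   y  
>  S0   S1  S2 
   S1   S1  S1 
   S2   S3  S1 
   S3   S1  S4 
   S4   S5  S6 
   S5   S5  S4 
   S6   S5  S7 
   S7   S5  S8 
 * S8   S5  S8 
(> = start, * = accepting)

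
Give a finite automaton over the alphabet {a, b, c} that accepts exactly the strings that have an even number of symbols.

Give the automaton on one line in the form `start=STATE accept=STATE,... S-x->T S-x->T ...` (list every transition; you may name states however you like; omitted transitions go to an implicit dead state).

Count input length modulo 2: every symbol advances one step around the cycle s0 → s1 → s0. Accept at s0.
A 2-state machine:
        a   b   c  
>* s0   s1  s1  s1 
   s1   s0  s0  s0 
(> = start, * = accepting)

start=s0 accept=s0 s0-a->s1 s0-b->s1 s0-c->s1 s1-a->s0 s1-b->s0 s1-c->s0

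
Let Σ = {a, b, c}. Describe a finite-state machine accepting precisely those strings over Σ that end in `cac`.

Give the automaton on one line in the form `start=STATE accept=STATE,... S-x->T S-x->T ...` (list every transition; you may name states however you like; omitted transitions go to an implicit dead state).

Remember how much of `cac` the current input suffix matches. State q0 means no match yet; q1 means the last symbol is `c`; q2 means the last 2 symbols are `ca`; q3 means the last 3 symbols are `cac`. Only q3 accepts. On a mismatch, fall back to the longest proper suffix that is still a prefix of `cac`.
A 4-state machine:
        a   b   c  
>  q0   q0  q0  q1 
   q1   q2  q0  q1 
   q2   q0  q0  q3 
 * q3   q2  q0  q1 
(> = start, * = accepting)

start=q0 accept=q3 q0-a->q0 q0-b->q0 q0-c->q1 q1-a->q2 q1-b->q0 q1-c->q1 q2-a->q0 q2-b->q0 q2-c->q3 q3-a->q2 q3-b->q0 q3-c->q1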